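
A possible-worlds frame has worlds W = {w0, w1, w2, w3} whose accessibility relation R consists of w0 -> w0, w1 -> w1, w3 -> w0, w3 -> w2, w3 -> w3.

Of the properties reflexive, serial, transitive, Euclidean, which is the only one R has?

Reflexive: no — w2 is not related to itself.
Serial: no — w2 has no R-successor.
Transitive: yes — every two-step R-path is closed by a direct edge.
Euclidean: no — w3 R w0 and w3 R w2, but not w0 R w2.
Only transitive holds.

transitive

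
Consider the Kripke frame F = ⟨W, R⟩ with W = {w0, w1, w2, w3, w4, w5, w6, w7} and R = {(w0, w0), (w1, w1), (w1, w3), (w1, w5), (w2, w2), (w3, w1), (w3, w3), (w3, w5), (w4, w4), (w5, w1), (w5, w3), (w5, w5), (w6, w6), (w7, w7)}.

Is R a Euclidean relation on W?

Euclidean: yes — any two successors of a common world are R-related.

Yes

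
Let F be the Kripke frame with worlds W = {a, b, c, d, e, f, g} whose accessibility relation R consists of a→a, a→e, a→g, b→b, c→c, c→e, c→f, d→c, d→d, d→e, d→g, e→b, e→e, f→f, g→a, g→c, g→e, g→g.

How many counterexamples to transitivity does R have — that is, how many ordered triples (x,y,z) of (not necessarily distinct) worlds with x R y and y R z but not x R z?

8

Enumerating: (a,e,b), (a,g,c), (c,e,b), (d,c,f), (d,e,b), (d,g,a), (g,c,f), (g,e,b).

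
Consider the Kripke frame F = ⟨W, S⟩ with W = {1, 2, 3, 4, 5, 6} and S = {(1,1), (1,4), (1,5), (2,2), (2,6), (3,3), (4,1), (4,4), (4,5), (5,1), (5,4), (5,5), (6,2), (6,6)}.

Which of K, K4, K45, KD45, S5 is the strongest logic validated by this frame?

S5

Transitive (axiom 4): yes — every two-step S-path is closed by a direct edge.
Euclidean (axiom 5): yes — any two successors of a common world are S-related.
Serial (axiom D): yes — every world has a successor (e.g. 1 S 1).
Reflexive (axiom T): yes — every world is S-related to itself.
So F validates K, K4, K45, KD45, S5. The strongest is S5.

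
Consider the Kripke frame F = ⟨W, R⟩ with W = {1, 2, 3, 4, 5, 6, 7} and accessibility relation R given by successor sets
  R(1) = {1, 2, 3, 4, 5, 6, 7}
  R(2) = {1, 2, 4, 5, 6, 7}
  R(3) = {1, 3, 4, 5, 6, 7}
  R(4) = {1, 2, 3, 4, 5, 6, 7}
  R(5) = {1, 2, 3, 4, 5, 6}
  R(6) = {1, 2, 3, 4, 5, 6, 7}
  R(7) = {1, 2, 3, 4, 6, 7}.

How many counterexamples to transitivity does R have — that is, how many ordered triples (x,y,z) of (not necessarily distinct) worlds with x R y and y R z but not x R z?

20

Enumerating: (2,1,3), (2,4,3), (2,5,3), (2,6,3), (2,7,3), (3,1,2), (3,4,2), (3,5,2), (3,6,2), (3,7,2), (5,1,7), (5,2,7), … and 8 more.
Total: 20.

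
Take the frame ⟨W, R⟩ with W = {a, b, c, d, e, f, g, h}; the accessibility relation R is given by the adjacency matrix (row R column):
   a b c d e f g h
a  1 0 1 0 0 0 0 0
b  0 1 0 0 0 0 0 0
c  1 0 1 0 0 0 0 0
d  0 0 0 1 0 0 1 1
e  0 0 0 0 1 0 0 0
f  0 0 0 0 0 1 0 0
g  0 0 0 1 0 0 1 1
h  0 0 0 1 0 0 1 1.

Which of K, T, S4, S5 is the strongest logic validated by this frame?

S5

Reflexive (axiom T): yes — every world is R-related to itself.
Transitive (axiom 4): yes — every two-step R-path is closed by a direct edge.
Euclidean (axiom 5): yes — any two successors of a common world are R-related.
So F validates K, T, S4, S5. The strongest is S5.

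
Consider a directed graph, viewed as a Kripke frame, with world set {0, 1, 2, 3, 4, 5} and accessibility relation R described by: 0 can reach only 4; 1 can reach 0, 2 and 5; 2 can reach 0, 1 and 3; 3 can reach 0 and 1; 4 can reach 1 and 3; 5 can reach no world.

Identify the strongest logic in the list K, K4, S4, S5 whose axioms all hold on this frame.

K

Transitive (axiom 4): no — 0 R 4 and 4 R 1, but not 0 R 1.
Reflexive (axiom T): no — 0 is not related to itself.
Euclidean (axiom 5): no — 1 R 0 and 1 R 2, but not 0 R 2.
So F validates K; K4 would additionally require R to be transitive. The strongest is K.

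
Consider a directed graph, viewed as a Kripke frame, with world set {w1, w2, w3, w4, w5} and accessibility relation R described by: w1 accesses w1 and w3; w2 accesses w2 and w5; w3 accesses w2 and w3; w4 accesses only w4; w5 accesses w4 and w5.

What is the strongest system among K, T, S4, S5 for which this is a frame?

Reflexive (axiom T): yes — every world is R-related to itself.
Transitive (axiom 4): no — w1 R w3 and w3 R w2, but not w1 R w2.
Euclidean (axiom 5): no — w1 R w3 and w1 R w1, but not w3 R w1.
So F validates K, T; S4 would additionally require R to be transitive. The strongest is T.

T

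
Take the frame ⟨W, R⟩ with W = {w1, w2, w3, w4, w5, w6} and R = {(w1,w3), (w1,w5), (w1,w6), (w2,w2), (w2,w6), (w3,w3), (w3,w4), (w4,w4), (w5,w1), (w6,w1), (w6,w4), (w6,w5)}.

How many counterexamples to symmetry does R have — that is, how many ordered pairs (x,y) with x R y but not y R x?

Enumerating: (w1,w3), (w2,w6), (w3,w4), (w6,w4), (w6,w5).

5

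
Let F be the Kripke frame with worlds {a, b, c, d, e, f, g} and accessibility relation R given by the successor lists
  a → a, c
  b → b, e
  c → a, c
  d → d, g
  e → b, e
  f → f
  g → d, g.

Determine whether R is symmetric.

Symmetric: yes — every pair in R has its reverse in R.

Yes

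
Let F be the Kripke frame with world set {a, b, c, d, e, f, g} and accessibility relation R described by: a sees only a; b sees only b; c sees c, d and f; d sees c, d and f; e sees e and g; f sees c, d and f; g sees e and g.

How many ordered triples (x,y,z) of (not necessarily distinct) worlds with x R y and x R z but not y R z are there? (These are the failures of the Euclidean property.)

R is Euclidean; there are no such tuples.

0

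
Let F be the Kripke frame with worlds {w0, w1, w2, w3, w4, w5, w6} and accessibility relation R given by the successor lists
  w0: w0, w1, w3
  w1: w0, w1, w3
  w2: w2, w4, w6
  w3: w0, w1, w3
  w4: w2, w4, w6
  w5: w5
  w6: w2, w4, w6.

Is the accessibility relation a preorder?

Reflexive: yes — every world is R-related to itself.
Transitive: yes — every two-step R-path is closed by a direct edge.
So R is a preorder.

Yes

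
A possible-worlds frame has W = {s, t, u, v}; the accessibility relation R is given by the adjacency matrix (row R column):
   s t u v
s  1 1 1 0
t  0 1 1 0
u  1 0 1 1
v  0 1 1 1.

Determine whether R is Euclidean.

Euclidean: no — s R u and s R t, but not u R t.

No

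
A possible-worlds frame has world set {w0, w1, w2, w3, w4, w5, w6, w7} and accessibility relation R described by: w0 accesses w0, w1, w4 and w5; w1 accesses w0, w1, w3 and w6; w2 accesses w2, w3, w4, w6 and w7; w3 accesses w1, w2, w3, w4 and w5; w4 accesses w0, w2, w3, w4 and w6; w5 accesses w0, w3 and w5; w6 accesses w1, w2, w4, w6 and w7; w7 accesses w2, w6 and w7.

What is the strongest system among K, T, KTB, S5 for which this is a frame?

Reflexive (axiom T): yes — every world is R-related to itself.
Symmetric (axiom B): yes — every pair in R has its reverse in R.
Euclidean (axiom 5): no — w0 R w1 and w0 R w4, but not w1 R w4.
So F validates K, T, KTB; S5 would additionally require R to be Euclidean. The strongest is KTB.

KTB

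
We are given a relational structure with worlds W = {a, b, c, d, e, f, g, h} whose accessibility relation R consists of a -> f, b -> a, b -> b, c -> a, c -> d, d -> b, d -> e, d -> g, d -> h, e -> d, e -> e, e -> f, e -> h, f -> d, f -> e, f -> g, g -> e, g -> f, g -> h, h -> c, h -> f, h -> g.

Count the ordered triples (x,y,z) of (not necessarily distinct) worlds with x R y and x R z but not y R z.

39

Enumerating: (a,f,f), (b,a,a), (b,a,b), (c,a,a), (c,a,d), (c,d,a), (c,d,d), (d,b,e), (d,b,g), (d,b,h), (d,e,b), (d,e,g), … and 27 more.
Total: 39.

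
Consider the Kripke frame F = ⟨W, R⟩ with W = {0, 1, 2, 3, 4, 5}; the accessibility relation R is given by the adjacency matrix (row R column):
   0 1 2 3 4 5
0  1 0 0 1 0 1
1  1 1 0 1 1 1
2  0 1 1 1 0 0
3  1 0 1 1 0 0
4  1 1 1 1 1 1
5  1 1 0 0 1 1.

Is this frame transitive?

Transitive: no — 0 R 3 and 3 R 2, but not 0 R 2.

No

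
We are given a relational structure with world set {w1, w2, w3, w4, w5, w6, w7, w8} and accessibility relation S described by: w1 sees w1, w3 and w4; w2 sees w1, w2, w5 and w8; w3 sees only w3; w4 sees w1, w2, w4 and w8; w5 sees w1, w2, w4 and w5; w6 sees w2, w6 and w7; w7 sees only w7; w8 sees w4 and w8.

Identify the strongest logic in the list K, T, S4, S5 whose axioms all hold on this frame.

T

Reflexive (axiom T): yes — every world is S-related to itself.
Transitive (axiom 4): no — w1 S w4 and w4 S w2, but not w1 S w2.
Euclidean (axiom 5): no — w1 S w3 and w1 S w4, but not w3 S w4.
So F validates K, T; S4 would additionally require S to be transitive. The strongest is T.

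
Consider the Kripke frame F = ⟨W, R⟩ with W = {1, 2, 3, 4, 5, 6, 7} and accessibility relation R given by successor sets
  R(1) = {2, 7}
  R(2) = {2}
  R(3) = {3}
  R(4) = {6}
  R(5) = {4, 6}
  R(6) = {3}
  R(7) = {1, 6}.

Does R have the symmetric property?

Symmetric: no — 1 R 2 but not 2 R 1.

No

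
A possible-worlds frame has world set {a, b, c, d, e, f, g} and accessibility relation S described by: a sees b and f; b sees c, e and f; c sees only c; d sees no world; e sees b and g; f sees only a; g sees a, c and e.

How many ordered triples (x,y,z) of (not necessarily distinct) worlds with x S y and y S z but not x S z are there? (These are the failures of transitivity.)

18

Enumerating: (a,b,c), (a,b,e), (a,f,a), (b,e,b), (b,e,g), (b,f,a), (e,b,c), (e,b,e), (e,b,f), (e,g,a), (e,g,c), (e,g,e), (f,a,b), (f,a,f), (g,a,b), (g,a,f), (g,e,b), (g,e,g).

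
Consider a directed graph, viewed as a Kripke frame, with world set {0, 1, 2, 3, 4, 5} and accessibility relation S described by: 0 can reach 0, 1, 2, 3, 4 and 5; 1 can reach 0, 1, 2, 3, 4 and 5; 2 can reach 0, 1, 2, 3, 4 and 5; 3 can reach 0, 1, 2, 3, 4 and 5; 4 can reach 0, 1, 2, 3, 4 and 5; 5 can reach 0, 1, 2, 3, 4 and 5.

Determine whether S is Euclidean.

Euclidean: yes — any two successors of a common world are S-related.

Yes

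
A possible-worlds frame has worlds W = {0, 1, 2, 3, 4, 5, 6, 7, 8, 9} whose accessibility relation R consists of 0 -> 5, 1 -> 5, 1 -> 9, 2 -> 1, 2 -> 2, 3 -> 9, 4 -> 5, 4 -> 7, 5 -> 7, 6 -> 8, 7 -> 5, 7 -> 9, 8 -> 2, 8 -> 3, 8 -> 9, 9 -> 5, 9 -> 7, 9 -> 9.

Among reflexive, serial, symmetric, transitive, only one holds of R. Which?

Reflexive: no — 0 is not related to itself.
Serial: yes — every world has a successor (e.g. 0 R 5).
Symmetric: no — 0 R 5 but not 5 R 0.
Transitive: no — 0 R 5 and 5 R 7, but not 0 R 7.
Only serial holds.

serial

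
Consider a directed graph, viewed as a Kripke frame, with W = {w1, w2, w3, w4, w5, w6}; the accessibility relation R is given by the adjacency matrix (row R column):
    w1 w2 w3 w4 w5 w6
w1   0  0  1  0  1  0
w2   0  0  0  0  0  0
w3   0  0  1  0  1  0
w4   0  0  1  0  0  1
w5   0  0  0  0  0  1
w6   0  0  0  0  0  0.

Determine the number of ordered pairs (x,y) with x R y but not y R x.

6

Enumerating: (w1,w3), (w1,w5), (w3,w5), (w4,w3), (w4,w6), (w5,w6).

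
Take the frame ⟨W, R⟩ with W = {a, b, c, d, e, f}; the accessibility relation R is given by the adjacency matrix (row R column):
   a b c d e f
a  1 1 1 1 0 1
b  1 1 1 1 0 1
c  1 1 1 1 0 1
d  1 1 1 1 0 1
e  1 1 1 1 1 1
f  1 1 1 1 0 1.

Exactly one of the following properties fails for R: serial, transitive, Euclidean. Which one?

Euclidean

Serial: yes — every world has a successor (e.g. a R a).
Transitive: yes — every two-step R-path is closed by a direct edge.
Euclidean: no — e R a and e R e, but not a R e.
Only Euclidean fails.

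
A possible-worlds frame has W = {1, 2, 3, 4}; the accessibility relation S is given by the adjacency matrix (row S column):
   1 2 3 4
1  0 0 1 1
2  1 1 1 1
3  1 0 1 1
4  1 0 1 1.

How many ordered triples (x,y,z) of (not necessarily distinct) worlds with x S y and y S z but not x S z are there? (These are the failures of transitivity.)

2

Enumerating: (1,3,1), (1,4,1).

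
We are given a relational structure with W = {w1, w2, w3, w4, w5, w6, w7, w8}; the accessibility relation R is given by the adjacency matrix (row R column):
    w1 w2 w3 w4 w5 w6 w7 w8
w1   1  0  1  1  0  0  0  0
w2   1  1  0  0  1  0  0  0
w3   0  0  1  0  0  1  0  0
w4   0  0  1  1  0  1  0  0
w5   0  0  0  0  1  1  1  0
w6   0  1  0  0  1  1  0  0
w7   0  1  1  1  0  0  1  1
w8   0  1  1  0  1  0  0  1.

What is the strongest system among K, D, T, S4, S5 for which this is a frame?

Serial (axiom D): yes — every world has a successor (e.g. w1 R w1).
Reflexive (axiom T): yes — every world is R-related to itself.
Transitive (axiom 4): no — w1 R w3 and w3 R w6, but not w1 R w6.
Euclidean (axiom 5): no — w1 R w3 and w1 R w4, but not w3 R w4.
So F validates K, D, T; S4 would additionally require R to be transitive. The strongest is T.

T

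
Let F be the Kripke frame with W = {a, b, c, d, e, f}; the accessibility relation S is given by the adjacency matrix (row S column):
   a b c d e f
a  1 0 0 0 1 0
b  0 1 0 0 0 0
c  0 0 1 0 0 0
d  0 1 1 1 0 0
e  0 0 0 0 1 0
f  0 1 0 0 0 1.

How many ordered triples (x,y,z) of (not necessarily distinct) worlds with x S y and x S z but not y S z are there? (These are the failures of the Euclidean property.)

6

Enumerating: (a,e,a), (d,b,c), (d,b,d), (d,c,b), (d,c,d), (f,b,f).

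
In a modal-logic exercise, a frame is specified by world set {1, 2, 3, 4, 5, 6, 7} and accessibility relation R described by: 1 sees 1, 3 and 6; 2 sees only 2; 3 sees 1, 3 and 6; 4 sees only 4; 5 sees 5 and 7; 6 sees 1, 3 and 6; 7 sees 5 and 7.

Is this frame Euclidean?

Euclidean: yes — any two successors of a common world are R-related.

Yes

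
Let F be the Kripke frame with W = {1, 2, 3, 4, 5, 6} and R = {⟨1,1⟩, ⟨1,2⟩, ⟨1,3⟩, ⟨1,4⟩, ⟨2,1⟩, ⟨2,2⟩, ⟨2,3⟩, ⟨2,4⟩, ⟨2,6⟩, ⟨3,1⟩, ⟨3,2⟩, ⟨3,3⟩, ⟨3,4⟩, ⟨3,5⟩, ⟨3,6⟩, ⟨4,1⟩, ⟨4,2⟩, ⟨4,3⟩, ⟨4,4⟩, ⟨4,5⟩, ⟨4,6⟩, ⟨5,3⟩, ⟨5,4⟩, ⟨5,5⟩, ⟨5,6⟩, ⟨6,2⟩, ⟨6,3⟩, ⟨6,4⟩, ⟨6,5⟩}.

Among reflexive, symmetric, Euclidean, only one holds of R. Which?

symmetric

Reflexive: no — 6 is not related to itself.
Symmetric: yes — every pair in R has its reverse in R.
Euclidean: no — 2 R 1 and 2 R 6, but not 1 R 6.
Only symmetric holds.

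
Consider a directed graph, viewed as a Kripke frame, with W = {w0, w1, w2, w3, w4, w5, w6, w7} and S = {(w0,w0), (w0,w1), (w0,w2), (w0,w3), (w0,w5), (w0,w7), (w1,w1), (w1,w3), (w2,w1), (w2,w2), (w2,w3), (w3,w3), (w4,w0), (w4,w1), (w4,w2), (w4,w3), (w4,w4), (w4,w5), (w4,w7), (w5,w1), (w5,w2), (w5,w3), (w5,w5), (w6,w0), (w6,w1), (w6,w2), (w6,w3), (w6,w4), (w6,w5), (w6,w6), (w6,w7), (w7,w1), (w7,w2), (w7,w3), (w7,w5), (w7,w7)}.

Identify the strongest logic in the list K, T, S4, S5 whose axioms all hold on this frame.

S4

Reflexive (axiom T): yes — every world is S-related to itself.
Transitive (axiom 4): yes — every two-step S-path is closed by a direct edge.
Euclidean (axiom 5): no — w0 S w1 and w0 S w2, but not w1 S w2.
So F validates K, T, S4; S5 would additionally require S to be Euclidean. The strongest is S4.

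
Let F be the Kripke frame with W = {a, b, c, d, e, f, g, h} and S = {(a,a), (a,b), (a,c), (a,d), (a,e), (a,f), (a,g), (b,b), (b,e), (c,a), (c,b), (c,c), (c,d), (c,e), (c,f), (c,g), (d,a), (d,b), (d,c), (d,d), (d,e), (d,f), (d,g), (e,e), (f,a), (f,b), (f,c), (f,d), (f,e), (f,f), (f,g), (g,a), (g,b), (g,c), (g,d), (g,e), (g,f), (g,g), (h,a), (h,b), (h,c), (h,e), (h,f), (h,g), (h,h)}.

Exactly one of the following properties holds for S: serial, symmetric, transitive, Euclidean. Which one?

serial

Serial: yes — every world has a successor (e.g. a S a).
Symmetric: no — a S b but not b S a.
Transitive: no — h S a and a S d, but not h S d.
Euclidean: no — a S b and a S c, but not b S c.
Only serial holds.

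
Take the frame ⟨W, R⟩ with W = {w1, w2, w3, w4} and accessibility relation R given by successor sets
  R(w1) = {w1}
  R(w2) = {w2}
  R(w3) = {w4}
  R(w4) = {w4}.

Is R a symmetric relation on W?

No

Symmetric: no — w3 R w4 but not w4 R w3.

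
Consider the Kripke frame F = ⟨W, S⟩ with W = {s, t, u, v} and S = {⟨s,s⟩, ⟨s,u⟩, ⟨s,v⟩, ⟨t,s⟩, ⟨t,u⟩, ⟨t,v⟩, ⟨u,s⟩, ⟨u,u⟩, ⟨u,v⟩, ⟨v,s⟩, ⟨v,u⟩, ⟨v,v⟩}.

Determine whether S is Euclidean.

Yes

Euclidean: yes — any two successors of a common world are S-related.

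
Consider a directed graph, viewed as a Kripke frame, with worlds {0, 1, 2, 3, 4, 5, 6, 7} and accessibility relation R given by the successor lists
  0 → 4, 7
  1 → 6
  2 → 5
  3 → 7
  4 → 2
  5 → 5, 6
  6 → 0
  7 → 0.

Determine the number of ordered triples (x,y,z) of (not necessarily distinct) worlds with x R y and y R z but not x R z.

Enumerating: (0,4,2), (0,7,0), (1,6,0), (2,5,6), (3,7,0), (4,2,5), (5,6,0), (6,0,4), (6,0,7), (7,0,4), (7,0,7).

11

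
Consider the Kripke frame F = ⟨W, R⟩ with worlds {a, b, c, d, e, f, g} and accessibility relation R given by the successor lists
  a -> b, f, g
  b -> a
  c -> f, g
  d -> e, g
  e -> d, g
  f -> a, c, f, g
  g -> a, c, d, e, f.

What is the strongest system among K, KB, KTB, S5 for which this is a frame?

Symmetric (axiom B): yes — every pair in R has its reverse in R.
Reflexive (axiom T): no — a is not related to itself.
Euclidean (axiom 5): no — a R b and a R f, but not b R f.
So F validates K, KB; KTB would additionally require R to be reflexive. The strongest is KB.

KB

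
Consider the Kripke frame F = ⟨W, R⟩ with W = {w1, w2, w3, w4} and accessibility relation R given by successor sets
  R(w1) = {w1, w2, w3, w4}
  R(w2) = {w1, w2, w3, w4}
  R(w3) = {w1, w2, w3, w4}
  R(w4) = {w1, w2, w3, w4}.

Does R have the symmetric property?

Yes

Symmetric: yes — every pair in R has its reverse in R.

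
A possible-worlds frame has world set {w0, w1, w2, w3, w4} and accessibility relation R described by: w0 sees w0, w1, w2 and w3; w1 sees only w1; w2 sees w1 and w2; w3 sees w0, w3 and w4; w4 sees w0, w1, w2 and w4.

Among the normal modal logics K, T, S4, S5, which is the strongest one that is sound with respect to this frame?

Reflexive (axiom T): yes — every world is R-related to itself.
Transitive (axiom 4): no — w0 R w3 and w3 R w4, but not w0 R w4.
Euclidean (axiom 5): no — w0 R w1 and w0 R w2, but not w1 R w2.
So F validates K, T; S4 would additionally require R to be transitive. The strongest is T.

T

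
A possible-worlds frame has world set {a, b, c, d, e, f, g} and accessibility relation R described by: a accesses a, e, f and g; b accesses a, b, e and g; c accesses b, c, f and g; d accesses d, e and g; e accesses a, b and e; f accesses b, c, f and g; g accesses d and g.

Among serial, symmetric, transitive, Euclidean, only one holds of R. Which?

serial

Serial: yes — every world has a successor (e.g. a R a).
Symmetric: no — a R f but not f R a.
Transitive: no — a R e and e R b, but not a R b.
Euclidean: no — a R e and a R f, but not e R f.
Only serial holds.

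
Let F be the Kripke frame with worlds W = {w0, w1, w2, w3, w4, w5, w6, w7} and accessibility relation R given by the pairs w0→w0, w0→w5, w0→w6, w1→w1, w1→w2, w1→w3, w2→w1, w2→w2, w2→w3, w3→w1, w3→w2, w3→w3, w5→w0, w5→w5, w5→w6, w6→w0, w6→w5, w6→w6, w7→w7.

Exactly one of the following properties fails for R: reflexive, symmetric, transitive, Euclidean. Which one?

Reflexive: no — w4 is not related to itself.
Symmetric: yes — every pair in R has its reverse in R.
Transitive: yes — every two-step R-path is closed by a direct edge.
Euclidean: yes — any two successors of a common world are R-related.
Only reflexive fails.

reflexive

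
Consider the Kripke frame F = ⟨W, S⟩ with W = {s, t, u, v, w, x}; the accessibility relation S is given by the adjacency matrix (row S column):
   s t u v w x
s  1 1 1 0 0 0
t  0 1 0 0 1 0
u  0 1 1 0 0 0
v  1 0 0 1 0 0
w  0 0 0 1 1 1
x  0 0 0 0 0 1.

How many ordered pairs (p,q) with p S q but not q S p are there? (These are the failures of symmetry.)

Enumerating: (s,t), (s,u), (t,w), (u,t), (v,s), (w,v), (w,x).

7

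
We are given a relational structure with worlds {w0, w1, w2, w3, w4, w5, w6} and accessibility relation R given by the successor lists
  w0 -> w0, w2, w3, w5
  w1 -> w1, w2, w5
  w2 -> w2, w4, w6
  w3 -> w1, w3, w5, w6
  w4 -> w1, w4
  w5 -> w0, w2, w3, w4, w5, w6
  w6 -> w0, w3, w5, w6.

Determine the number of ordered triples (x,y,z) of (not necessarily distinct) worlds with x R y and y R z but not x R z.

29

Enumerating: (w0,w2,w4), (w0,w2,w6), (w0,w3,w1), (w0,w3,w6), (w0,w5,w4), (w0,w5,w6), (w1,w2,w4), (w1,w2,w6), (w1,w5,w0), (w1,w5,w3), (w1,w5,w4), (w1,w5,w6), … and 17 more.
Total: 29.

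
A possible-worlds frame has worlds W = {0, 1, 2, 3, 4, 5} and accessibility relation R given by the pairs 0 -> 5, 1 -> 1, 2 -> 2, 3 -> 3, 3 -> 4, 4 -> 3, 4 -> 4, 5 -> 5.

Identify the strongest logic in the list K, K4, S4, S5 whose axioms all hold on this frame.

Transitive (axiom 4): yes — every two-step R-path is closed by a direct edge.
Reflexive (axiom T): no — 0 is not related to itself.
Euclidean (axiom 5): yes — any two successors of a common world are R-related.
So F validates K, K4; S4 would additionally require R to be reflexive. The strongest is K4.

K4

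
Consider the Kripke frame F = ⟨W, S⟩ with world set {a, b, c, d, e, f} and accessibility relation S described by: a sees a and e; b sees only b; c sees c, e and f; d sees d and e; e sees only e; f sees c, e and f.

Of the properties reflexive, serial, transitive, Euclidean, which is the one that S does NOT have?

Reflexive: yes — every world is S-related to itself.
Serial: yes — every world has a successor (e.g. a S a).
Transitive: yes — every two-step S-path is closed by a direct edge.
Euclidean: no — c S e and c S f, but not e S f.
Only Euclidean fails.

Euclidean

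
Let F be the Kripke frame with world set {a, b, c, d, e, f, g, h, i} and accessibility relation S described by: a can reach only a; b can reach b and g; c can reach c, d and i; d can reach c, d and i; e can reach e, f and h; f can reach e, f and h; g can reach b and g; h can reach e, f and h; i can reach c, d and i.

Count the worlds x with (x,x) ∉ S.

S is reflexive; there are no such worlds.

0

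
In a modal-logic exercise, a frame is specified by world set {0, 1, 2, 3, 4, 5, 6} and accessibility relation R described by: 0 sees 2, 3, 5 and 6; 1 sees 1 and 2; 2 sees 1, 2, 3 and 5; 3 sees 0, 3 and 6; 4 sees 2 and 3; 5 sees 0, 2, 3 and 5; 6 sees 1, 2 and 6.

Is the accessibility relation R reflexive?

Reflexive: no — 0 is not related to itself.

No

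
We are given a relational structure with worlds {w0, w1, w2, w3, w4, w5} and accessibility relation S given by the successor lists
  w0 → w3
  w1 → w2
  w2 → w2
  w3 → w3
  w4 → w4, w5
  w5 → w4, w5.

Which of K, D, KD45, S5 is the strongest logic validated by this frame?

Serial (axiom D): yes — every world has a successor (e.g. w0 S w3).
Euclidean (axiom 5): yes — any two successors of a common world are S-related.
Transitive (axiom 4): yes — every two-step S-path is closed by a direct edge.
Reflexive (axiom T): no — w0 is not related to itself.
So F validates K, D, KD45; S5 would additionally require S to be reflexive. The strongest is KD45.

KD45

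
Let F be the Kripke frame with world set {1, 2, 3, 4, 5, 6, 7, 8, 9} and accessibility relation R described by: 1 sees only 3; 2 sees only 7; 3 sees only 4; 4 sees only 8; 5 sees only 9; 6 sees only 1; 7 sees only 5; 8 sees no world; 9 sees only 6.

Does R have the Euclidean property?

Euclidean: no — 1 R 3 and 1 R 3, but not 3 R 3.

No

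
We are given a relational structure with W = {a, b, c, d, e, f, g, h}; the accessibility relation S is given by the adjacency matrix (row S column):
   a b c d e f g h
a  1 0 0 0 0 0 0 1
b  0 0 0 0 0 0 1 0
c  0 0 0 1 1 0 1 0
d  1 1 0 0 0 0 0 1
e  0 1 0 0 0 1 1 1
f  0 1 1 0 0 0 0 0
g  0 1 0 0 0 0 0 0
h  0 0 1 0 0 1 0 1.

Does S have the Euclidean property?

No

Euclidean: no — c S d and c S e, but not d S e.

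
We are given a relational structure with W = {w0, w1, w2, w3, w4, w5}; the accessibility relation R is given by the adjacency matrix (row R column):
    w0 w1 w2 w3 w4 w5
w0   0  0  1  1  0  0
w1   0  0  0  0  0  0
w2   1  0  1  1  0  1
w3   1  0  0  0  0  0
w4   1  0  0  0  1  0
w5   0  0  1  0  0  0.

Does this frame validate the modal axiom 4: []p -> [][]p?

The schema 4 characterises exactly the transitive frames.
Transitive: no — w0 R w2 and w2 R w5, but not w0 R w5.

No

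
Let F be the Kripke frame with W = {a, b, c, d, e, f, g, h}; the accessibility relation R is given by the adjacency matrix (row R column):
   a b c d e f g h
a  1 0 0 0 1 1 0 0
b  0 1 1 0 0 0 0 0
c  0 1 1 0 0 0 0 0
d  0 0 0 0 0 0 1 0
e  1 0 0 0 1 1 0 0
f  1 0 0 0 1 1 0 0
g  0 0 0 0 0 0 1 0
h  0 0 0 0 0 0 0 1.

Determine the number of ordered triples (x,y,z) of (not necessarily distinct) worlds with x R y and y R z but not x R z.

0

R is transitive; there are no such tuples.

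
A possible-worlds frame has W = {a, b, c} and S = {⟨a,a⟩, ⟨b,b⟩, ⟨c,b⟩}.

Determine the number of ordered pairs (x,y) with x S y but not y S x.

1

Enumerating: (c,b).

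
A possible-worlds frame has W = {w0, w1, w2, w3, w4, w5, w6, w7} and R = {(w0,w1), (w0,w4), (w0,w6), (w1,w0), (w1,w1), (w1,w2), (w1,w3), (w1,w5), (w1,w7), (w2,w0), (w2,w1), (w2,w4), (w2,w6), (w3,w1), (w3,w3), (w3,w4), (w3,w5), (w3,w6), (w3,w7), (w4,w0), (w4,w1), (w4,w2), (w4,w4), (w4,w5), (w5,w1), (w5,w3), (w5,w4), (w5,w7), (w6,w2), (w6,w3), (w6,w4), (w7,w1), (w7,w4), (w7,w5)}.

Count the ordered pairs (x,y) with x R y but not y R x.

Enumerating: (w0,w6), (w2,w0), (w3,w4), (w3,w7), (w4,w1), (w6,w4), (w7,w4).

7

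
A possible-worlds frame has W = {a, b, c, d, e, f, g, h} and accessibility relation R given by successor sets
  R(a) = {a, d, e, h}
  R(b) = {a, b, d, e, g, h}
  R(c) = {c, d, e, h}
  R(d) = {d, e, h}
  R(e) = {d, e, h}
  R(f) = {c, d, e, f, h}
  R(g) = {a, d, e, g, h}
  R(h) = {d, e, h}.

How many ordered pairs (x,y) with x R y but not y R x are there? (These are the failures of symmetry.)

Enumerating: (a,d), (a,e), (a,h), (b,a), (b,d), (b,e), (b,g), (b,h), (c,d), (c,e), (c,h), (f,c), … and 7 more.
Total: 19.

19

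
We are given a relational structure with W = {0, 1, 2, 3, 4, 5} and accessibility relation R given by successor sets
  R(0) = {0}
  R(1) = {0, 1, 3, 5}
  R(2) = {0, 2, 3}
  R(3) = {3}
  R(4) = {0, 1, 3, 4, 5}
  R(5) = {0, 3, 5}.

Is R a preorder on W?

Reflexive: yes — every world is R-related to itself.
Transitive: yes — every two-step R-path is closed by a direct edge.
So R is a preorder.

Yes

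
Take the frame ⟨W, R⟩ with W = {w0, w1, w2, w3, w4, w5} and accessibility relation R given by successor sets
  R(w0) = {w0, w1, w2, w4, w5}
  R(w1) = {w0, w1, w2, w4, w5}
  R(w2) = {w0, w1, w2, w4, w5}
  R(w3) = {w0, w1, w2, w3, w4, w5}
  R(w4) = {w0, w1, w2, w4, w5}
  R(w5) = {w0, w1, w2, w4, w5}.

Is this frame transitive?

Transitive: yes — every two-step R-path is closed by a direct edge.

Yes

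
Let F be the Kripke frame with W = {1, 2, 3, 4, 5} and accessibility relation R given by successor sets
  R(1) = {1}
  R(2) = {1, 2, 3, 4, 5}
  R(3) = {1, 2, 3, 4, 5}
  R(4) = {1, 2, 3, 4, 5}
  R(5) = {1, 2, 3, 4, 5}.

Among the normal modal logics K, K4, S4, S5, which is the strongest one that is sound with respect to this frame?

S4

Transitive (axiom 4): yes — every two-step R-path is closed by a direct edge.
Reflexive (axiom T): yes — every world is R-related to itself.
Euclidean (axiom 5): no — 2 R 1 and 2 R 3, but not 1 R 3.
So F validates K, K4, S4; S5 would additionally require R to be Euclidean. The strongest is S4.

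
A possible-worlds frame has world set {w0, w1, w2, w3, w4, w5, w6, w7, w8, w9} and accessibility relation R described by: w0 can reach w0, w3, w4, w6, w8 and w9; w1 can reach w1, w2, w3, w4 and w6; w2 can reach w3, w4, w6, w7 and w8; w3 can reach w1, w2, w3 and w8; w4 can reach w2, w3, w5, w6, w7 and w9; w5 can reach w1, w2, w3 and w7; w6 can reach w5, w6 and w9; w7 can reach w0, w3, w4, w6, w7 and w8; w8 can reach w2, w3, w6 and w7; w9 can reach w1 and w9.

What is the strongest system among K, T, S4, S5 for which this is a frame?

Reflexive (axiom T): no — w2 is not related to itself.
Transitive (axiom 4): no — w0 R w3 and w3 R w1, but not w0 R w1.
Euclidean (axiom 5): no — w0 R w3 and w0 R w4, but not w3 R w4.
So F validates K; T would additionally require R to be reflexive. The strongest is K.

K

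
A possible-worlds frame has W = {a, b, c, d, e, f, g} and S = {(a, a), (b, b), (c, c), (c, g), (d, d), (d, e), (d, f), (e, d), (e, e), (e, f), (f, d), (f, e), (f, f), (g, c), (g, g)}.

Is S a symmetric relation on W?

Yes

Symmetric: yes — every pair in S has its reverse in S.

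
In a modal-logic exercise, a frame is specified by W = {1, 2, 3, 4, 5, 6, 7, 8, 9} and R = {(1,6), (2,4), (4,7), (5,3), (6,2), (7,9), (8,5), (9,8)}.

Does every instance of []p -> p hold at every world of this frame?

No

By correspondence theory, T is valid on a frame iff R is reflexive.
Reflexive: no — 1 is not related to itself.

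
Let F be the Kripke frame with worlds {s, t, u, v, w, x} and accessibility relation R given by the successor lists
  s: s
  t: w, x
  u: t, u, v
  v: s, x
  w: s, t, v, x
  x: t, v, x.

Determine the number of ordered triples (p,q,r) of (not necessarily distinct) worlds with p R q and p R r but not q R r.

23

Enumerating: (t,w,w), (t,x,w), (u,t,t), (u,t,u), (u,t,v), (u,v,t), (u,v,u), (u,v,v), (v,s,x), (v,x,s), (w,s,t), (w,s,v), … and 11 more.
Total: 23.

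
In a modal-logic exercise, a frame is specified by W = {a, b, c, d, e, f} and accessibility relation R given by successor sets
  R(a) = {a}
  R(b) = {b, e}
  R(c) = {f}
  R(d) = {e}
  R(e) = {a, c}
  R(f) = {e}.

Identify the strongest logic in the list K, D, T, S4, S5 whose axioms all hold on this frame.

D

Serial (axiom D): yes — every world has a successor (e.g. a R a).
Reflexive (axiom T): no — c is not related to itself.
Transitive (axiom 4): no — b R e and e R a, but not b R a.
Euclidean (axiom 5): no — e R a and e R c, but not a R c.
So F validates K, D; T would additionally require R to be reflexive. The strongest is D.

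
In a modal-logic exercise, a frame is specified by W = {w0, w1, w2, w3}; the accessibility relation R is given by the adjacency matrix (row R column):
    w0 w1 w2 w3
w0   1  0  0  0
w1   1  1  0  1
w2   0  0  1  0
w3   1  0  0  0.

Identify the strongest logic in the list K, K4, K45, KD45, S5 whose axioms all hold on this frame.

Transitive (axiom 4): yes — every two-step R-path is closed by a direct edge.
Euclidean (axiom 5): no — w1 R w0 and w1 R w3, but not w0 R w3.
Serial (axiom D): yes — every world has a successor (e.g. w0 R w0).
Reflexive (axiom T): no — w3 is not related to itself.
So F validates K, K4; K45 would additionally require R to be Euclidean. The strongest is K4.

K4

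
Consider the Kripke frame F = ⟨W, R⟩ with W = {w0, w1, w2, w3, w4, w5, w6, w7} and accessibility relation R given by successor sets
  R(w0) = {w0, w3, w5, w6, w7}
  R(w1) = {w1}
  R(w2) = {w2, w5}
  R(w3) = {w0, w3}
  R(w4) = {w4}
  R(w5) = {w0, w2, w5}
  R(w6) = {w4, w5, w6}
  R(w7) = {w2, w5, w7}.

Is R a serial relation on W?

Yes

Serial: yes — every world has a successor (e.g. w0 R w0).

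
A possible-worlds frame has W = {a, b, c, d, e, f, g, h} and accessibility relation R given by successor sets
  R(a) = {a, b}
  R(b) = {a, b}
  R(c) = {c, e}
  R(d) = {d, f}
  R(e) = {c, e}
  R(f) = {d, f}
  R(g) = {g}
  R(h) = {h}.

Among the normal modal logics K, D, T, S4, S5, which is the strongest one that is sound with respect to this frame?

Serial (axiom D): yes — every world has a successor (e.g. a R a).
Reflexive (axiom T): yes — every world is R-related to itself.
Transitive (axiom 4): yes — every two-step R-path is closed by a direct edge.
Euclidean (axiom 5): yes — any two successors of a common world are R-related.
So F validates K, D, T, S4, S5. The strongest is S5.

S5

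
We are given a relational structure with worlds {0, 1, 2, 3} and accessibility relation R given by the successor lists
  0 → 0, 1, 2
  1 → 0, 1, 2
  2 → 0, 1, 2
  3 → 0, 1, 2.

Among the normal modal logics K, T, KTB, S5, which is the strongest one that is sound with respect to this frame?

K

Reflexive (axiom T): no — 3 is not related to itself.
Symmetric (axiom B): no — 3 R 0 but not 0 R 3.
Euclidean (axiom 5): yes — any two successors of a common world are R-related.
So F validates K; T would additionally require R to be reflexive. The strongest is K.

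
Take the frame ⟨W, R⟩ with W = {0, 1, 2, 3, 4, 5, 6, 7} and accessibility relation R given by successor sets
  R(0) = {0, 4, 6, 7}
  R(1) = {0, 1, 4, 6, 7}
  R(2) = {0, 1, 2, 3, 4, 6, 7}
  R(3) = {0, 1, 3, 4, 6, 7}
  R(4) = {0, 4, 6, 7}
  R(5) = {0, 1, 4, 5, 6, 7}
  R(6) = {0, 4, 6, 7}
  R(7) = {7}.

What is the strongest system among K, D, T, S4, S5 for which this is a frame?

Serial (axiom D): yes — every world has a successor (e.g. 0 R 0).
Reflexive (axiom T): yes — every world is R-related to itself.
Transitive (axiom 4): yes — every two-step R-path is closed by a direct edge.
Euclidean (axiom 5): no — 0 R 7 and 0 R 4, but not 7 R 4.
So F validates K, D, T, S4; S5 would additionally require R to be Euclidean. The strongest is S4.

S4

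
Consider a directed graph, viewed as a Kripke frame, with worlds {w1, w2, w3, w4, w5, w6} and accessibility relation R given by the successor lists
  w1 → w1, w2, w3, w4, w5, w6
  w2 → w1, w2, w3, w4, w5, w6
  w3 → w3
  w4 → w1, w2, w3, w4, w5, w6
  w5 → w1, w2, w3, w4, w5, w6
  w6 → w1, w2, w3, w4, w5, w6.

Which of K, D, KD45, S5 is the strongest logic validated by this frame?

Serial (axiom D): yes — every world has a successor (e.g. w1 R w1).
Euclidean (axiom 5): no — w1 R w3 and w1 R w2, but not w3 R w2.
Transitive (axiom 4): yes — every two-step R-path is closed by a direct edge.
Reflexive (axiom T): yes — every world is R-related to itself.
So F validates K, D; KD45 would additionally require R to be Euclidean. The strongest is D.

D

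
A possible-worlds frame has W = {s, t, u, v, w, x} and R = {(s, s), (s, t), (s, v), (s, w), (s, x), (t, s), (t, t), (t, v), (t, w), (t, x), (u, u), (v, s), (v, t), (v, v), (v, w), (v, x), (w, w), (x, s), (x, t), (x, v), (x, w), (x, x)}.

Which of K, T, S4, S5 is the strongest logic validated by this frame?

S4

Reflexive (axiom T): yes — every world is R-related to itself.
Transitive (axiom 4): yes — every two-step R-path is closed by a direct edge.
Euclidean (axiom 5): no — s R w and s R t, but not w R t.
So F validates K, T, S4; S5 would additionally require R to be Euclidean. The strongest is S4.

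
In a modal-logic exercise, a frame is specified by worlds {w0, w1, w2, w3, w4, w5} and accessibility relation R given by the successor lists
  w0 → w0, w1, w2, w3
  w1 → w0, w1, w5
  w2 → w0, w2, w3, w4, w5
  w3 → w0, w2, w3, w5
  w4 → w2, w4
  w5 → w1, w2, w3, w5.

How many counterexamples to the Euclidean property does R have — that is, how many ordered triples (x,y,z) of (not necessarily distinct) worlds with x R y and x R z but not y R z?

Enumerating: (w0,w1,w2), (w0,w1,w3), (w0,w2,w1), (w0,w3,w1), (w1,w0,w5), (w1,w5,w0), (w2,w0,w4), (w2,w0,w5), (w2,w3,w4), (w2,w4,w0), (w2,w4,w3), (w2,w4,w5), … and 8 more.
Total: 20.

20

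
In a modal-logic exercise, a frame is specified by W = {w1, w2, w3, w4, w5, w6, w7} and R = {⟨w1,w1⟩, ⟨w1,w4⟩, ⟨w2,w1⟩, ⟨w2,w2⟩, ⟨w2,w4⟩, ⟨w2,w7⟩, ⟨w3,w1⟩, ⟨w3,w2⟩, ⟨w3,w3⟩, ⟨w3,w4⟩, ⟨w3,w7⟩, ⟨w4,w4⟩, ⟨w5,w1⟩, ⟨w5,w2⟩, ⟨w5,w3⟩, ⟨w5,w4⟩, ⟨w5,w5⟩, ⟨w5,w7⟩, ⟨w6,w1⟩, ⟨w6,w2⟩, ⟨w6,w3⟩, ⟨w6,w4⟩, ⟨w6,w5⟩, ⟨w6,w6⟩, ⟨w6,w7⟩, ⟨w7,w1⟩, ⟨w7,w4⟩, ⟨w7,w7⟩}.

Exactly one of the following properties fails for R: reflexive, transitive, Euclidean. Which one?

Reflexive: yes — every world is R-related to itself.
Transitive: yes — every two-step R-path is closed by a direct edge.
Euclidean: no — w2 R w1 and w2 R w7, but not w1 R w7.
Only Euclidean fails.

Euclidean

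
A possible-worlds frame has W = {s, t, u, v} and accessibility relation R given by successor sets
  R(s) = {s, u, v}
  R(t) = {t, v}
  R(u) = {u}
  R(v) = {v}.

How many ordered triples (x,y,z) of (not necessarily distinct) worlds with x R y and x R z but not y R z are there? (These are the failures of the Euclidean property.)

5

Enumerating: (s,u,s), (s,u,v), (s,v,s), (s,v,u), (t,v,t).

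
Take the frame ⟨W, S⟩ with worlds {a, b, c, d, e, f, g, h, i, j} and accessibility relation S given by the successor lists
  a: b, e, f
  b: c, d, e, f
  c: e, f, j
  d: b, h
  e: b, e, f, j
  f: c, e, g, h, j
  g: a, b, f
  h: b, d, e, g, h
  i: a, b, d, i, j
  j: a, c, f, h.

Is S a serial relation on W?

Yes

Serial: yes — every world has a successor (e.g. a S b).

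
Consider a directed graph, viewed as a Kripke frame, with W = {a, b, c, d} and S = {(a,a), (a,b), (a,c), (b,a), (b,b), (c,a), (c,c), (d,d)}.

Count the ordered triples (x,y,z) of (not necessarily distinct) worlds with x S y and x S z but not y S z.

Enumerating: (a,b,c), (a,c,b).

2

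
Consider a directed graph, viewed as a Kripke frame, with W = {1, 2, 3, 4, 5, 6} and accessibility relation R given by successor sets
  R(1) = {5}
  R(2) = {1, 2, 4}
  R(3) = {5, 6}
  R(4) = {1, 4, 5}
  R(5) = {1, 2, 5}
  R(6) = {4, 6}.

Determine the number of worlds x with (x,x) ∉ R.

Enumerating: 1, 3.

2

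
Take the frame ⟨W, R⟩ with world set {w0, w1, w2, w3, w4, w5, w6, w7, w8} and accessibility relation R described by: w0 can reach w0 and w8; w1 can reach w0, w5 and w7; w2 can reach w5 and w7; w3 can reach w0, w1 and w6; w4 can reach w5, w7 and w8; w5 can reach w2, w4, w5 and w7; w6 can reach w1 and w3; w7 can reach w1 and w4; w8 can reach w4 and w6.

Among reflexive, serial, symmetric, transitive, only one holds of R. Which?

Reflexive: no — w1 is not related to itself.
Serial: yes — every world has a successor (e.g. w0 R w0).
Symmetric: no — w0 R w8 but not w8 R w0.
Transitive: no — w0 R w8 and w8 R w4, but not w0 R w4.
Only serial holds.

serial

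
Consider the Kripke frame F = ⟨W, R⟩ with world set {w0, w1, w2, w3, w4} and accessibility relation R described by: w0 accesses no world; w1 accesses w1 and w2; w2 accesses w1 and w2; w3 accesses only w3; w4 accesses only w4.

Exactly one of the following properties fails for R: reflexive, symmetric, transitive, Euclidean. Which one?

reflexive

Reflexive: no — w0 is not related to itself.
Symmetric: yes — every pair in R has its reverse in R.
Transitive: yes — every two-step R-path is closed by a direct edge.
Euclidean: yes — any two successors of a common world are R-related.
Only reflexive fails.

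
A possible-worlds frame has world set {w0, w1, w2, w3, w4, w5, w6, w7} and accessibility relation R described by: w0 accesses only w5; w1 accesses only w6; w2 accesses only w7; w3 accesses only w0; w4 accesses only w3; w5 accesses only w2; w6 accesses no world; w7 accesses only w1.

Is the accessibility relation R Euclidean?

Euclidean: no — w0 R w5 and w0 R w5, but not w5 R w5.

No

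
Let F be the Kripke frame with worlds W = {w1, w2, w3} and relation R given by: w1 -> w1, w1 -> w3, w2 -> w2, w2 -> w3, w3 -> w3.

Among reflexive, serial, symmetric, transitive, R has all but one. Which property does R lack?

Reflexive: yes — every world is R-related to itself.
Serial: yes — every world has a successor (e.g. w1 R w1).
Symmetric: no — w1 R w3 but not w3 R w1.
Transitive: yes — every two-step R-path is closed by a direct edge.
Only symmetric fails.

symmetric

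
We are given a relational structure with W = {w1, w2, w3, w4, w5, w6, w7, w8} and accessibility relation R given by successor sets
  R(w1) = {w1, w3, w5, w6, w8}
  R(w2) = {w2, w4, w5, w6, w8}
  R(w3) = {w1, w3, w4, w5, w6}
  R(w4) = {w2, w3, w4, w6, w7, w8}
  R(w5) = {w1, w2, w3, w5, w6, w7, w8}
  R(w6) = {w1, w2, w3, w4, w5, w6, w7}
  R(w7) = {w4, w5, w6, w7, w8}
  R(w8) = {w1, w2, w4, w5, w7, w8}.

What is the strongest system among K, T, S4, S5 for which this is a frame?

Reflexive (axiom T): yes — every world is R-related to itself.
Transitive (axiom 4): no — w1 R w3 and w3 R w4, but not w1 R w4.
Euclidean (axiom 5): no — w1 R w3 and w1 R w8, but not w3 R w8.
So F validates K, T; S4 would additionally require R to be transitive. The strongest is T.

T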